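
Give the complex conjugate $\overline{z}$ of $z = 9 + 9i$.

If z = a + bi, then conjugate(z) = a - bi
conjugate(9 + 9i) = 9 - 9i


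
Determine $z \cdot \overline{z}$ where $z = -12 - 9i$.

z * conjugate(z) = |z|^2 = a^2 + b^2
= (-12)^2 + (-9)^2 = 225


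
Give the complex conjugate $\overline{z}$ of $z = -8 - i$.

If z = a + bi, then conjugate(z) = a - bi
conjugate(-8 - i) = -8 + i


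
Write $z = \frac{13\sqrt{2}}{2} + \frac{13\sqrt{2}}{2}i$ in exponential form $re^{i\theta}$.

r = |z| = sqrt((13*sqrt(2)/2)^2 + (13*sqrt(2)/2)^2) = sqrt(169/2 + 169/2) = sqrt(169) = 13
θ = arctan(b/a) = arctan(9.1924/9.1924) (quadrant-adjusted) = 45° = π/4
z = 13e^(i*π/4)


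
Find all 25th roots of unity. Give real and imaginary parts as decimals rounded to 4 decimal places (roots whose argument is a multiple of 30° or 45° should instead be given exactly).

ω_k = e^(2πik/25) = cos(2πk/25) + i sin(2πk/25) for k = 0, 1, ..., 24
Roots: 1, 0.9686 + 0.2487i, 0.8763 + 0.4818i, 0.7290 + 0.6845i, 0.5358 + 0.8443i, 0.3090 + 0.9511i, 0.0628 + 0.9980i, -0.1874 + 0.9823i, -0.4258 + 0.9048i, -0.6374 + 0.7705i, -0.8090 + 0.5878i, -0.9298 + 0.3681i, -0.9921 + 0.1253i, -0.9921 - 0.1253i, -0.9298 - 0.3681i, -0.8090 - 0.5878i, -0.6374 - 0.7705i, -0.4258 - 0.9048i, -0.1874 - 0.9823i, 0.0628 - 0.9980i, 0.3090 - 0.9511i, 0.5358 - 0.8443i, 0.7290 - 0.6845i, 0.8763 - 0.4818i, 0.9686 - 0.2487i


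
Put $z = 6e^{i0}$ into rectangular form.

a = r cos θ = 6 * 1 = 6
b = r sin θ = 6 * 0 = 0
z = 6


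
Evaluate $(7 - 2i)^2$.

(a + bi)^2 = a^2 - b^2 + 2abi
= 7^2 - (-2)^2 + 2*7*(-2)i
= 45 - 28i


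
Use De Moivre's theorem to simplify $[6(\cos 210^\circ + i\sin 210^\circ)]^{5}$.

By De Moivre: z^n = r^n(cos(nθ) + i sin(nθ))
= 6^5(cos(5*210°) + i sin(5*210°))
= 7776(cos 330° + i sin 330°)
= 3888*sqrt(3) - 3888i


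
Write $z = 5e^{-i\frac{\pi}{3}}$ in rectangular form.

a = r cos θ = 5 * 1/2 = 5/2
b = r sin θ = 5 * -sqrt(3)/2 = -5*sqrt(3)/2
z = 5/2 - (5*sqrt(3)/2)i


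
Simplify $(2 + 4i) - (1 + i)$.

(2 - 1) + (4 - 1)i = 1 + 3i


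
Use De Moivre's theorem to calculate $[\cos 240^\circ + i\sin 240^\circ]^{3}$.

By De Moivre: z^n = r^n(cos(nθ) + i sin(nθ))
= 1^3(cos(3*240°) + i sin(3*240°))
= 1(cos 0° + i sin 0°)
= 1


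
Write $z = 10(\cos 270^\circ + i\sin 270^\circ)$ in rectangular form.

a = r cos θ = 10 * 0 = 0
b = r sin θ = 10 * -1 = -10
z = -10i


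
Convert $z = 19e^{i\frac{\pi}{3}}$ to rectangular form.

a = r cos θ = 19 * 1/2 = 19/2
b = r sin θ = 19 * sqrt(3)/2 = 19*sqrt(3)/2
z = 19/2 + (19*sqrt(3)/2)i


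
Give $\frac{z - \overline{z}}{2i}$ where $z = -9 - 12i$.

z - conjugate(z) = 2bi
(z - conjugate(z))/(2i) = 2bi/(2i) = b = -12


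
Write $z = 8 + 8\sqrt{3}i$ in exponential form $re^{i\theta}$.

r = |z| = sqrt((8)^2 + (8*sqrt(3))^2) = sqrt(64 + 192) = sqrt(256) = 16
θ = arctan(b/a) = arctan(13.8564/8) (quadrant-adjusted) = 60° = π/3
z = 16e^(i*π/3)


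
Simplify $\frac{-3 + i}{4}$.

Divisor is real, so divide each part by 4:
= -3/4 + (1/4)i


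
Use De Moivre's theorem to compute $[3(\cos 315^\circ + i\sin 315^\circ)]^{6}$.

By De Moivre: z^n = r^n(cos(nθ) + i sin(nθ))
= 3^6(cos(6*315°) + i sin(6*315°))
= 729(cos 90° + i sin 90°)
= 729i


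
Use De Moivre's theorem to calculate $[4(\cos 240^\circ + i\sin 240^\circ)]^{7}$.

By De Moivre: z^n = r^n(cos(nθ) + i sin(nθ))
= 4^7(cos(7*240°) + i sin(7*240°))
= 16384(cos 240° + i sin 240°)
= -8192 - 8192*sqrt(3)i


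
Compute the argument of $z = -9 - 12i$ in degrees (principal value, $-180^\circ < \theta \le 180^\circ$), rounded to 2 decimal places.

θ = arctan(b/a) = arctan(-12/-9) (quadrant-adjusted) = -126.87°


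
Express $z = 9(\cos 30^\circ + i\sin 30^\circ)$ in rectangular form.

a = r cos θ = 9 * sqrt(3)/2 = 9*sqrt(3)/2
b = r sin θ = 9 * 1/2 = 9/2
z = 9*sqrt(3)/2 + (9/2)i


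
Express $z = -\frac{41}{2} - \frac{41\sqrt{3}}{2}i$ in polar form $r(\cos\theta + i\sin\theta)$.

r = |z| = sqrt(a^2 + b^2) = sqrt((-41/2)^2 + (-41*sqrt(3)/2)^2) = sqrt(1681/4 + 5043/4) = sqrt(1681) = 41
θ = arctan(b/a) = arctan(-35.507/-20.5) (quadrant-adjusted) = 240°
z = 41(cos 240° + i sin 240°)


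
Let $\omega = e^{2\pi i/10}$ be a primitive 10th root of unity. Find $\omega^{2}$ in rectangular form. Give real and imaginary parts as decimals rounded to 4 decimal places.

ω^2 = e^(2πi·2/10) = e^(i·2π/5)
= cos(2π/5) + i sin(2π/5)
= 0.3090 + 0.9511i


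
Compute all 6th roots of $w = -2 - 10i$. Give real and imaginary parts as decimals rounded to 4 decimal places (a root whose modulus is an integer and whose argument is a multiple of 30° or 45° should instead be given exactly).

|w| = sqrt(104) ≈ 10.198039, arg(w) ≈ 258.690068°
Root modulus = sqrt(104)^(1/6) ≈ 1.472604
Root arguments: θ_k = (arg(w) + 360°k)/6 for k = 0, 1, ..., 5
Compute each root as (root modulus)(cos θ_k + i sin θ_k) using full-precision intermediates, then round to 4 decimal places.
Roots: 1.0750 + 1.0065i, -0.3341 + 1.4342i, -1.4091 + 0.4277i, -1.0750 - 1.0065i, 0.3341 - 1.4342i, 1.4091 - 0.4277i


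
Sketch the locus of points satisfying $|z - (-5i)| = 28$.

|z - z0| = r describes a circle centered at z0 with radius r
Here z0 = -5i and r = 28
Locus: Circle centered at (0, -5) with radius 28


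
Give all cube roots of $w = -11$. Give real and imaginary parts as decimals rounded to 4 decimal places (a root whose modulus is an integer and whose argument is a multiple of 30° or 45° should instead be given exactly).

|w| = 11, arg(w) = 180°
Root modulus = 11^(1/3) ≈ 2.223980
Root arguments: θ_k = (180° + 360°k)/3 for k = 0, 1, ..., 2
Compute each root as (root modulus)(cos θ_k + i sin θ_k) using full-precision intermediates, then round to 4 decimal places.
Roots: 1.1120 + 1.9260i, -2.2240, 1.1120 - 1.9260i


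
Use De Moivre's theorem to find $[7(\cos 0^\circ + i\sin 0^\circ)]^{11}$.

By De Moivre: z^n = r^n(cos(nθ) + i sin(nθ))
= 7^11(cos(11*0°) + i sin(11*0°))
= 1977326743(cos 0° + i sin 0°)
= 1977326743


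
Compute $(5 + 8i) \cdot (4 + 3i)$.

(a1*a2 - b1*b2) + (a1*b2 + b1*a2)i
= (20 - 24) + (15 + 32)i
= -4 + 47i


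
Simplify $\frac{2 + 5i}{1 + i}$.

Multiply numerator and denominator by conjugate (1 - i):
= (2 + 5i)(1 - i) / (1^2 + 1^2)
= (7 + 3i) / 2
= 7/2 + (3/2)i


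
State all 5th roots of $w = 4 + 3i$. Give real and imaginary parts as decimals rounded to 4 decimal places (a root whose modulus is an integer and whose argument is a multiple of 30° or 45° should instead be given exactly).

|w| = 5, arg(w) ≈ 36.869898°
Root modulus = 5^(1/5) ≈ 1.379730
Root arguments: θ_k = (arg(w) + 360°k)/5 for k = 0, 1, ..., 4
Compute each root as (root modulus)(cos θ_k + i sin θ_k) using full-precision intermediates, then round to 4 decimal places.
Roots: 1.3683 + 0.1771i, 0.2544 + 1.3561i, -1.2111 + 0.6610i, -1.0029 - 0.9475i, 0.5912 - 1.2466i


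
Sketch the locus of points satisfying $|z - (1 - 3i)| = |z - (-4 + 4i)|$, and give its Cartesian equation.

|z - z1| = |z - z2| means z is equidistant from z1 and z2,
i.e. the perpendicular bisector of the segment from (1, -3) to (-4, 4) (midpoint (-3/2, 1/2)).
With z = x + yi, square both sides:
(x - 1)^2 + (y - (-3))^2 = (x - (-4))^2 + (y - 4)^2
The x^2 and y^2 terms cancel: -10x + 14y = 32 - 10 = 22
Simplify: 5x - 7y = -11
Locus: Perpendicular bisector of the segment from (1, -3) to (-4, 4): the line 5x - 7y = -11


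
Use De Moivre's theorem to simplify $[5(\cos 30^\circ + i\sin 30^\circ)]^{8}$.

By De Moivre: z^n = r^n(cos(nθ) + i sin(nθ))
= 5^8(cos(8*30°) + i sin(8*30°))
= 390625(cos 240° + i sin 240°)
= -390625/2 - (390625*sqrt(3)/2)i


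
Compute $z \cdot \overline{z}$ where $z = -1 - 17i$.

z * conjugate(z) = |z|^2 = a^2 + b^2
= (-1)^2 + (-17)^2 = 290


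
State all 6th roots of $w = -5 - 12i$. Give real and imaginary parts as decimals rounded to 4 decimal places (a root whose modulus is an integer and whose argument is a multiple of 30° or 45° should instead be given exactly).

|w| = 13, arg(w) ≈ 247.380135°
Root modulus = 13^(1/6) ≈ 1.533406
Root arguments: θ_k = (arg(w) + 360°k)/6 for k = 0, 1, ..., 5
Compute each root as (root modulus)(cos θ_k + i sin θ_k) using full-precision intermediates, then round to 4 decimal places.
Roots: 1.1532 + 1.0106i, -0.2986 + 1.5040i, -1.4519 + 0.4934i, -1.1532 - 1.0106i, 0.2986 - 1.5040i, 1.4519 - 0.4934i


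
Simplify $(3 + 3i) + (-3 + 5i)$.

(3 + (-3)) + (3 + 5)i = 8i


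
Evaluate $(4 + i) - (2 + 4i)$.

(4 - 2) + (1 - 4)i = 2 - 3i


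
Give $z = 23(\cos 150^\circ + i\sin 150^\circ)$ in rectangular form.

a = r cos θ = 23 * -sqrt(3)/2 = -23*sqrt(3)/2
b = r sin θ = 23 * 1/2 = 23/2
z = -23*sqrt(3)/2 + (23/2)i


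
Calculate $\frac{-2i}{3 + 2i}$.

Multiply numerator and denominator by conjugate (3 - 2i):
= (-2i)(3 - 2i) / (3^2 + 2^2)
= (-4 - 6i) / 13
= -4/13 - (6/13)i


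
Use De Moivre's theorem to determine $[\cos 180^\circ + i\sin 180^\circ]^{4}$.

By De Moivre: z^n = r^n(cos(nθ) + i sin(nθ))
= 1^4(cos(4*180°) + i sin(4*180°))
= 1(cos 0° + i sin 0°)
= 1


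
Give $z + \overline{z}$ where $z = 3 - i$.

z + conjugate(z) = (a + bi) + (a - bi) = 2a
= 2 * 3 = 6


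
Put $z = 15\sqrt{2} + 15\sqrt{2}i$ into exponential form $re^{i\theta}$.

r = |z| = sqrt((15*sqrt(2))^2 + (15*sqrt(2))^2) = sqrt(450 + 450) = sqrt(900) = 30
θ = arctan(b/a) = arctan(21.2132/21.2132) (quadrant-adjusted) = 45° = π/4
z = 30e^(i*π/4)


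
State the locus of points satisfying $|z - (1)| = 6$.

|z - z0| = r describes a circle centered at z0 with radius r
Here z0 = 1 and r = 6
Locus: Circle centered at (1, 0) with radius 6


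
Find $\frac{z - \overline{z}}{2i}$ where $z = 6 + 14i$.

z - conjugate(z) = 2bi
(z - conjugate(z))/(2i) = 2bi/(2i) = b = 14


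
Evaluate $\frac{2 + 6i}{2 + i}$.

Multiply numerator and denominator by conjugate (2 - i):
= (2 + 6i)(2 - i) / (2^2 + 1^2)
= (10 + 10i) / 5
= 2 + 2i


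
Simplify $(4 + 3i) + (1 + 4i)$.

(4 + 1) + (3 + 4)i = 5 + 7i


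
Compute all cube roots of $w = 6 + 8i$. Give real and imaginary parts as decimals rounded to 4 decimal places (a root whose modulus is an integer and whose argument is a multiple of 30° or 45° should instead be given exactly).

|w| = 10, arg(w) ≈ 53.130102°
Root modulus = 10^(1/3) ≈ 2.154435
Root arguments: θ_k = (arg(w) + 360°k)/3 for k = 0, 1, ..., 2
Compute each root as (root modulus)(cos θ_k + i sin θ_k) using full-precision intermediates, then round to 4 decimal places.
Roots: 2.0523 + 0.6554i, -1.5937 + 1.4497i, -0.4586 - 2.1051i


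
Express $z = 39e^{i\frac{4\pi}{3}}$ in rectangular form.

a = r cos θ = 39 * -1/2 = -39/2
b = r sin θ = 39 * -sqrt(3)/2 = -39*sqrt(3)/2
z = -39/2 - (39*sqrt(3)/2)i


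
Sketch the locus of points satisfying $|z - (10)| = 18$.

|z - z0| = r describes a circle centered at z0 with radius r
Here z0 = 10 and r = 18
Locus: Circle centered at (10, 0) with radius 18


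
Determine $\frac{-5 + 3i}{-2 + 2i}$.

Multiply numerator and denominator by conjugate (-2 - 2i):
= (-5 + 3i)(-2 - 2i) / ((-2)^2 + 2^2)
= (16 + 4i) / 8
Divide through by 4: (4 + i) / 2
= 2 + (1/2)i


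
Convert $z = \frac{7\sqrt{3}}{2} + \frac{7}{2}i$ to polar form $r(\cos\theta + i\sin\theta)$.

r = |z| = sqrt(a^2 + b^2) = sqrt((7*sqrt(3)/2)^2 + (7/2)^2) = sqrt(147/4 + 49/4) = sqrt(49) = 7
θ = arctan(b/a) = arctan(3.5/6.0622) (quadrant-adjusted) = 30°
z = 7(cos 30° + i sin 30°)


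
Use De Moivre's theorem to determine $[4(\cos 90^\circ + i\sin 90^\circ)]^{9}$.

By De Moivre: z^n = r^n(cos(nθ) + i sin(nθ))
= 4^9(cos(9*90°) + i sin(9*90°))
= 262144(cos 90° + i sin 90°)
= 262144i


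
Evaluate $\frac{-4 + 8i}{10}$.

Divisor is real, so divide each part by 10:
= -2/5 + (4/5)i


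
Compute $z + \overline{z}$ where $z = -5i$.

z + conjugate(z) = (a + bi) + (a - bi) = 2a
= 2 * 0 = 0


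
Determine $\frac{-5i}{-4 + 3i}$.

Multiply numerator and denominator by conjugate (-4 - 3i):
= (-5i)(-4 - 3i) / ((-4)^2 + 3^2)
= (-15 + 20i) / 25
Divide through by 5: (-3 + 4i) / 5
= -3/5 + (4/5)i


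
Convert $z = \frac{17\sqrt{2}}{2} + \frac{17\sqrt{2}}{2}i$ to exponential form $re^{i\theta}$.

r = |z| = sqrt((17*sqrt(2)/2)^2 + (17*sqrt(2)/2)^2) = sqrt(289/2 + 289/2) = sqrt(289) = 17
θ = arctan(b/a) = arctan(12.0208/12.0208) (quadrant-adjusted) = 45° = π/4
z = 17e^(i*π/4)


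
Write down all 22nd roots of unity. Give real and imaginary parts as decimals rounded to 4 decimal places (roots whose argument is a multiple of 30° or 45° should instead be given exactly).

ω_k = e^(2πik/22) = cos(2πk/22) + i sin(2πk/22) for k = 0, 1, ..., 21
Roots: 1, 0.9595 + 0.2817i, 0.8413 + 0.5406i, 0.6549 + 0.7557i, 0.4154 + 0.9096i, 0.1423 + 0.9898i, -0.1423 + 0.9898i, -0.4154 + 0.9096i, -0.6549 + 0.7557i, -0.8413 + 0.5406i, -0.9595 + 0.2817i, -1, -0.9595 - 0.2817i, -0.8413 - 0.5406i, -0.6549 - 0.7557i, -0.4154 - 0.9096i, -0.1423 - 0.9898i, 0.1423 - 0.9898i, 0.4154 - 0.9096i, 0.6549 - 0.7557i, 0.8413 - 0.5406i, 0.9595 - 0.2817i


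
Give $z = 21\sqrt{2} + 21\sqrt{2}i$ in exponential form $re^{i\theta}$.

r = |z| = sqrt((21*sqrt(2))^2 + (21*sqrt(2))^2) = sqrt(882 + 882) = sqrt(1764) = 42
θ = arctan(b/a) = arctan(29.6985/29.6985) (quadrant-adjusted) = 45° = π/4
z = 42e^(i*π/4)


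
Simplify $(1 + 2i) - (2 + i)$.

(1 - 2) + (2 - 1)i = -1 + i


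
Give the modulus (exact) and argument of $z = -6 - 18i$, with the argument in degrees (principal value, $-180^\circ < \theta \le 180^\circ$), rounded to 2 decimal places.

|z| = sqrt((-6)^2 + (-18)^2) = sqrt(360)
arg(z) = arctan(b/a) = arctan(-18/-6) (quadrant-adjusted) = -108.43°


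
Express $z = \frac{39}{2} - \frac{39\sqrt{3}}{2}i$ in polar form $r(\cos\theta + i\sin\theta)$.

r = |z| = sqrt(a^2 + b^2) = sqrt((39/2)^2 + (-39*sqrt(3)/2)^2) = sqrt(1521/4 + 4563/4) = sqrt(1521) = 39
θ = arctan(b/a) = arctan(-33.775/19.5) (quadrant-adjusted) = 300°
z = 39(cos 300° + i sin 300°)


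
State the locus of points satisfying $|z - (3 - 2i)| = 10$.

|z - z0| = r describes a circle centered at z0 with radius r
Here z0 = 3 - 2i and r = 10
Locus: Circle centered at (3, -2) with radius 10


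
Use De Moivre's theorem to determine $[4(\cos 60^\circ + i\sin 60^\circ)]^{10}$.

By De Moivre: z^n = r^n(cos(nθ) + i sin(nθ))
= 4^10(cos(10*60°) + i sin(10*60°))
= 1048576(cos 240° + i sin 240°)
= -524288 - 524288*sqrt(3)i


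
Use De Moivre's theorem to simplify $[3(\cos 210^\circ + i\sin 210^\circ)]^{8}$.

By De Moivre: z^n = r^n(cos(nθ) + i sin(nθ))
= 3^8(cos(8*210°) + i sin(8*210°))
= 6561(cos 240° + i sin 240°)
= -6561/2 - (6561*sqrt(3)/2)i


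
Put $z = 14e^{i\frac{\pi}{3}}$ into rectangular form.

a = r cos θ = 14 * 1/2 = 7
b = r sin θ = 14 * sqrt(3)/2 = 7*sqrt(3)
z = 7 + 7*sqrt(3)i


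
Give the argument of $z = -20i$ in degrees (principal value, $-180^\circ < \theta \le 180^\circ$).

a = 0 and b < 0, so z lies on the negative imaginary axis: θ = -90°


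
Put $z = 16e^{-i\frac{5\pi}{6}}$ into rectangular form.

a = r cos θ = 16 * -sqrt(3)/2 = -8*sqrt(3)
b = r sin θ = 16 * -1/2 = -8
z = -8*sqrt(3) - 8i


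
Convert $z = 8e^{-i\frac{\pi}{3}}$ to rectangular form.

a = r cos θ = 8 * 1/2 = 4
b = r sin θ = 8 * -sqrt(3)/2 = -4*sqrt(3)
z = 4 - 4*sqrt(3)i


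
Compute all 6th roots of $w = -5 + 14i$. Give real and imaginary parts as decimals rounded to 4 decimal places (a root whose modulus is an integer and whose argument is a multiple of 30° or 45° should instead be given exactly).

|w| = sqrt(221) ≈ 14.866069, arg(w) ≈ 109.653824°
Root modulus = sqrt(221)^(1/6) ≈ 1.568072
Root arguments: θ_k = (arg(w) + 360°k)/6 for k = 0, 1, ..., 5
Compute each root as (root modulus)(cos θ_k + i sin θ_k) using full-precision intermediates, then round to 4 decimal places.
Roots: 1.4890 + 0.4917i, 0.3186 + 1.5354i, -1.1703 + 1.0436i, -1.4890 - 0.4917i, -0.3186 - 1.5354i, 1.1703 - 1.0436i


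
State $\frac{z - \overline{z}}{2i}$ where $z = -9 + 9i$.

z - conjugate(z) = 2bi
(z - conjugate(z))/(2i) = 2bi/(2i) = b = 9


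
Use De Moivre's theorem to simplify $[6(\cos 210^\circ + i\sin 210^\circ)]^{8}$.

By De Moivre: z^n = r^n(cos(nθ) + i sin(nθ))
= 6^8(cos(8*210°) + i sin(8*210°))
= 1679616(cos 240° + i sin 240°)
= -839808 - 839808*sqrt(3)i


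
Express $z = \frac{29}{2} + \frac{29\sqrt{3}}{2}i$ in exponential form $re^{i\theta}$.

r = |z| = sqrt((29/2)^2 + (29*sqrt(3)/2)^2) = sqrt(841/4 + 2523/4) = sqrt(841) = 29
θ = arctan(b/a) = arctan(25.1147/14.5) (quadrant-adjusted) = 60° = π/3
z = 29e^(i*π/3)


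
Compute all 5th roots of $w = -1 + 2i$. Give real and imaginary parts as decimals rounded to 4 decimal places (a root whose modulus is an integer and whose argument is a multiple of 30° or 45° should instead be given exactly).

|w| = sqrt(5) ≈ 2.236068, arg(w) ≈ 116.565051°
Root modulus = sqrt(5)^(1/5) ≈ 1.174619
Root arguments: θ_k = (arg(w) + 360°k)/5 for k = 0, 1, ..., 4
Compute each root as (root modulus)(cos θ_k + i sin θ_k) using full-precision intermediates, then round to 4 decimal places.
Roots: 1.0787 + 0.4649i, -0.1088 + 1.1696i, -1.1459 + 0.2580i, -0.5995 - 1.0101i, 0.7755 - 0.8823i


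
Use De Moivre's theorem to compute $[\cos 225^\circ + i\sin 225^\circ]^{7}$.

By De Moivre: z^n = r^n(cos(nθ) + i sin(nθ))
= 1^7(cos(7*225°) + i sin(7*225°))
= 1(cos 135° + i sin 135°)
= -sqrt(2)/2 + (sqrt(2)/2)i


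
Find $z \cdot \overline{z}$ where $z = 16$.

z * conjugate(z) = |z|^2 = a^2 + b^2
= 16^2 + 0^2 = 256


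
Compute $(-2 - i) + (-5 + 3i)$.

(-2 + (-5)) + (-1 + 3)i = -7 + 2i


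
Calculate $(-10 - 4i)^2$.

(a + bi)^2 = a^2 - b^2 + 2abi
= (-10)^2 - (-4)^2 + 2*(-10)*(-4)i
= 84 + 80i


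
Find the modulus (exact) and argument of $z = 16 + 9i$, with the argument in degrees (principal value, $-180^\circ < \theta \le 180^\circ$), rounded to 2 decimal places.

|z| = sqrt(16^2 + 9^2) = sqrt(337)
arg(z) = arctan(b/a) = arctan(9/16) (quadrant-adjusted) = 29.36°


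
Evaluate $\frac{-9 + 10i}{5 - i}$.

Multiply numerator and denominator by conjugate (5 + i):
= (-9 + 10i)(5 + i) / (5^2 + (-1)^2)
= (-55 + 41i) / 26
= -55/26 + (41/26)i


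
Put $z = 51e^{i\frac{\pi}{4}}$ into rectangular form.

a = r cos θ = 51 * sqrt(2)/2 = 51*sqrt(2)/2
b = r sin θ = 51 * sqrt(2)/2 = 51*sqrt(2)/2
z = 51*sqrt(2)/2 + (51*sqrt(2)/2)i


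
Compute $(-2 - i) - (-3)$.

(-2 - (-3)) + (-1 - 0)i = 1 - i


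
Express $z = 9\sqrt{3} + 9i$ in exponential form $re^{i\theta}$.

r = |z| = sqrt((9*sqrt(3))^2 + (9)^2) = sqrt(243 + 81) = sqrt(324) = 18
θ = arctan(b/a) = arctan(9/15.5885) (quadrant-adjusted) = 30° = π/6
z = 18e^(i*π/6)


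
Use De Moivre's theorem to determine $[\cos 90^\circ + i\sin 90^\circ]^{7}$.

By De Moivre: z^n = r^n(cos(nθ) + i sin(nθ))
= 1^7(cos(7*90°) + i sin(7*90°))
= 1(cos 270° + i sin 270°)
= -i


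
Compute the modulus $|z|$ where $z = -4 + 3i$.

|z| = sqrt(a^2 + b^2) = sqrt((-4)^2 + 3^2) = sqrt(25) = 5


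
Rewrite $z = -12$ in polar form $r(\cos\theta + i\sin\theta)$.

r = |z| = sqrt(a^2 + b^2) = sqrt((-12)^2 + (0)^2) = sqrt(144 + 0) = sqrt(144) = 12
b = 0 and a < 0, so z lies on the negative real axis: θ = 180°
z = 12(cos 180° + i sin 180°)


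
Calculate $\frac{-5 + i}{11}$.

Divisor is real, so divide each part by 11:
= -5/11 + (1/11)i


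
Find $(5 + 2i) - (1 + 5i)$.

(5 - 1) + (2 - 5)i = 4 - 3i


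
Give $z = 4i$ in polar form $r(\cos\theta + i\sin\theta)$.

r = |z| = sqrt(a^2 + b^2) = sqrt((0)^2 + (4)^2) = sqrt(0 + 16) = sqrt(16) = 4
a = 0 and b > 0, so z lies on the positive imaginary axis: θ = 90°
z = 4(cos 90° + i sin 90°)


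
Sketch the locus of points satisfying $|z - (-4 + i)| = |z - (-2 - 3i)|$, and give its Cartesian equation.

|z - z1| = |z - z2| means z is equidistant from z1 and z2,
i.e. the perpendicular bisector of the segment from (-4, 1) to (-2, -3) (midpoint (-3, -1)).
With z = x + yi, square both sides:
(x - (-4))^2 + (y - 1)^2 = (x - (-2))^2 + (y - (-3))^2
The x^2 and y^2 terms cancel: 4x + (-8)y = 13 - 17 = -4
Simplify: x - 2y = -1
Locus: Perpendicular bisector of the segment from (-4, 1) to (-2, -3): the line x - 2y = -1


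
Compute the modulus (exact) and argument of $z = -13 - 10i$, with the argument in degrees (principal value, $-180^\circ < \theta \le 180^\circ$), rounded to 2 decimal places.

|z| = sqrt((-13)^2 + (-10)^2) = sqrt(269)
arg(z) = arctan(b/a) = arctan(-10/-13) (quadrant-adjusted) = -142.43°


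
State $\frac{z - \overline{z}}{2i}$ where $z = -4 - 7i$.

z - conjugate(z) = 2bi
(z - conjugate(z))/(2i) = 2bi/(2i) = b = -7


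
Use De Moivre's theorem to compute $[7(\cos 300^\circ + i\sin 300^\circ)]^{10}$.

By De Moivre: z^n = r^n(cos(nθ) + i sin(nθ))
= 7^10(cos(10*300°) + i sin(10*300°))
= 282475249(cos 120° + i sin 120°)
= -282475249/2 + (282475249*sqrt(3)/2)i


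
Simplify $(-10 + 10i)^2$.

(a + bi)^2 = a^2 - b^2 + 2abi
= (-10)^2 - 10^2 + 2*(-10)*10i
= -200i


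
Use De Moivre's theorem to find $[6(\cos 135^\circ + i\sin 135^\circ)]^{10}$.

By De Moivre: z^n = r^n(cos(nθ) + i sin(nθ))
= 6^10(cos(10*135°) + i sin(10*135°))
= 60466176(cos 270° + i sin 270°)
= -60466176i


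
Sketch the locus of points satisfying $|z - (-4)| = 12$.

|z - z0| = r describes a circle centered at z0 with radius r
Here z0 = -4 and r = 12
Locus: Circle centered at (-4, 0) with radius 12


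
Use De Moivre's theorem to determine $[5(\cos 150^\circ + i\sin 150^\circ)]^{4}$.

By De Moivre: z^n = r^n(cos(nθ) + i sin(nθ))
= 5^4(cos(4*150°) + i sin(4*150°))
= 625(cos 240° + i sin 240°)
= -625/2 - (625*sqrt(3)/2)i


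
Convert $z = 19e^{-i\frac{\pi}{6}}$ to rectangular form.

a = r cos θ = 19 * sqrt(3)/2 = 19*sqrt(3)/2
b = r sin θ = 19 * -1/2 = -19/2
z = 19*sqrt(3)/2 - (19/2)i


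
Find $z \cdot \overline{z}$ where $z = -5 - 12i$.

z * conjugate(z) = |z|^2 = a^2 + b^2
= (-5)^2 + (-12)^2 = 169


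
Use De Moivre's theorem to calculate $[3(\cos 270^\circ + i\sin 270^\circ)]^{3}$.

By De Moivre: z^n = r^n(cos(nθ) + i sin(nθ))
= 3^3(cos(3*270°) + i sin(3*270°))
= 27(cos 90° + i sin 90°)
= 27i


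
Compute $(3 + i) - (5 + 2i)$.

(3 - 5) + (1 - 2)i = -2 - i


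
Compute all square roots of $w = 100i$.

|w| = 100, arg(w) = 90°
Root modulus = 100^(1/2) = 10
Root arguments: θ_k = (90° + 360°k)/2 for k = 0, 1, ..., 1
Roots: 5*sqrt(2) + 5*sqrt(2)i, -5*sqrt(2) - 5*sqrt(2)i


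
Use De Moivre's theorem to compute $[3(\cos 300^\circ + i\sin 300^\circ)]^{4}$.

By De Moivre: z^n = r^n(cos(nθ) + i sin(nθ))
= 3^4(cos(4*300°) + i sin(4*300°))
= 81(cos 120° + i sin 120°)
= -81/2 + (81*sqrt(3)/2)i


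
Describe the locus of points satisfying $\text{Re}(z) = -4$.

Re(z) = x where z = x + yi; the equation x = -4 is satisfied by all points with that x-coordinate
Locus: Vertical line x = -4


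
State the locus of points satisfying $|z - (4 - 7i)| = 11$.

|z - z0| = r describes a circle centered at z0 with radius r
Here z0 = 4 - 7i and r = 11
Locus: Circle centered at (4, -7) with radius 11


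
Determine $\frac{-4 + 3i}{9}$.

Divisor is real, so divide each part by 9:
= -4/9 + (1/3)i


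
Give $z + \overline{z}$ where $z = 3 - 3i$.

z + conjugate(z) = (a + bi) + (a - bi) = 2a
= 2 * 3 = 6


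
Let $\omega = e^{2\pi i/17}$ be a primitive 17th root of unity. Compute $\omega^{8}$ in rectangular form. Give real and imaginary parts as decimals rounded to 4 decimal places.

ω^8 = e^(2πi·8/17) = e^(i·16π/17)
= cos(16π/17) + i sin(16π/17)
= -0.9830 + 0.1837i


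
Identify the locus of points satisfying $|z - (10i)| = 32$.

|z - z0| = r describes a circle centered at z0 with radius r
Here z0 = 10i and r = 32
Locus: Circle centered at (0, 10) with radius 32


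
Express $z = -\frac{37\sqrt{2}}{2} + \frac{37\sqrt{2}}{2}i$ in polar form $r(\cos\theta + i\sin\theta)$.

r = |z| = sqrt(a^2 + b^2) = sqrt((-37*sqrt(2)/2)^2 + (37*sqrt(2)/2)^2) = sqrt(1369/2 + 1369/2) = sqrt(1369) = 37
θ = arctan(b/a) = arctan(26.163/-26.163) (quadrant-adjusted) = 135°
z = 37(cos 135° + i sin 135°)


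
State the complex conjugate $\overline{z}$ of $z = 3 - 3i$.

If z = a + bi, then conjugate(z) = a - bi
conjugate(3 - 3i) = 3 + 3i


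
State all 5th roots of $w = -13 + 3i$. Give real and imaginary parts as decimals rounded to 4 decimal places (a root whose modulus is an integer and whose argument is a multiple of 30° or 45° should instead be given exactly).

|w| = sqrt(178) ≈ 13.341664, arg(w) ≈ 167.005383°
Root modulus = sqrt(178)^(1/5) ≈ 1.678966
Root arguments: θ_k = (arg(w) + 360°k)/5 for k = 0, 1, ..., 4
Compute each root as (root modulus)(cos θ_k + i sin θ_k) using full-precision intermediates, then round to 4 decimal places.
Roots: 1.4017 + 0.9243i, -0.4459 + 1.6187i, -1.6772 + 0.0761i, -0.5907 - 1.5716i, 1.3122 - 1.0474i


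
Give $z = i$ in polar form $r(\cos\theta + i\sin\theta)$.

r = |z| = sqrt(a^2 + b^2) = sqrt((0)^2 + (1)^2) = sqrt(0 + 1) = sqrt(1) = 1
a = 0 and b > 0, so z lies on the positive imaginary axis: θ = 90°
z = 1(cos 90° + i sin 90°)


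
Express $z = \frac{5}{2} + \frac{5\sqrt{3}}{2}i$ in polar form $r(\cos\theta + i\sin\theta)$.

r = |z| = sqrt(a^2 + b^2) = sqrt((5/2)^2 + (5*sqrt(3)/2)^2) = sqrt(25/4 + 75/4) = sqrt(25) = 5
θ = arctan(b/a) = arctan(4.3301/2.5) (quadrant-adjusted) = 60°
z = 5(cos 60° + i sin 60°)


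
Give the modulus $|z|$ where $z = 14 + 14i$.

|z| = sqrt(a^2 + b^2) = sqrt(14^2 + 14^2) = sqrt(392) = sqrt(392)


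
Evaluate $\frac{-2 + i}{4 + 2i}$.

Multiply numerator and denominator by conjugate (4 - 2i):
= (-2 + i)(4 - 2i) / (4^2 + 2^2)
= (-6 + 8i) / 20
Divide through by 2: (-3 + 4i) / 10
= -3/10 + (2/5)i


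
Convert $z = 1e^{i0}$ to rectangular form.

a = r cos θ = 1 * 1 = 1
b = r sin θ = 1 * 0 = 0
z = 1


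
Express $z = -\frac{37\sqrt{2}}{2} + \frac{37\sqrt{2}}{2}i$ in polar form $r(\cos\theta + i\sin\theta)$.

r = |z| = sqrt(a^2 + b^2) = sqrt((-37*sqrt(2)/2)^2 + (37*sqrt(2)/2)^2) = sqrt(1369/2 + 1369/2) = sqrt(1369) = 37
θ = arctan(b/a) = arctan(26.163/-26.163) (quadrant-adjusted) = 135°
z = 37(cos 135° + i sin 135°)


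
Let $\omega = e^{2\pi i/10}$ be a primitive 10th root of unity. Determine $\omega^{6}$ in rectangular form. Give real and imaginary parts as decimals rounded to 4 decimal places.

ω^6 = e^(2πi·6/10) = e^(i·6π/5)
= cos(6π/5) + i sin(6π/5)
= -0.8090 - 0.5878i


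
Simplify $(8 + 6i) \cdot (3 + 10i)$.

(a1*a2 - b1*b2) + (a1*b2 + b1*a2)i
= (24 - 60) + (80 + 18)i
= -36 + 98i


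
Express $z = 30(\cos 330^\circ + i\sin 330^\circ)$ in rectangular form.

a = r cos θ = 30 * sqrt(3)/2 = 15*sqrt(3)
b = r sin θ = 30 * -1/2 = -15
z = 15*sqrt(3) - 15i


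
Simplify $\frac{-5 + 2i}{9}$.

Divisor is real, so divide each part by 9:
= -5/9 + (2/9)i


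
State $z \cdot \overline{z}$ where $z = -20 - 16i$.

z * conjugate(z) = |z|^2 = a^2 + b^2
= (-20)^2 + (-16)^2 = 656


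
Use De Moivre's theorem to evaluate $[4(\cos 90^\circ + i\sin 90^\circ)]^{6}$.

By De Moivre: z^n = r^n(cos(nθ) + i sin(nθ))
= 4^6(cos(6*90°) + i sin(6*90°))
= 4096(cos 180° + i sin 180°)
= -4096


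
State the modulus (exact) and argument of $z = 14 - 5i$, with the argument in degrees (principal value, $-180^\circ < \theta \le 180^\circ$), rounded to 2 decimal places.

|z| = sqrt(14^2 + (-5)^2) = sqrt(221)
arg(z) = arctan(b/a) = arctan(-5/14) (quadrant-adjusted) = -19.65°


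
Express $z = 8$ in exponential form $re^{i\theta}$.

r = |z| = sqrt((8)^2 + (0)^2) = sqrt(64 + 0) = sqrt(64) = 8
b = 0 and a > 0, so z lies on the positive real axis: θ = 0
z = 8e^(i*0) = 8


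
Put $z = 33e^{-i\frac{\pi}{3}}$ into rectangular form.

a = r cos θ = 33 * 1/2 = 33/2
b = r sin θ = 33 * -sqrt(3)/2 = -33*sqrt(3)/2
z = 33/2 - (33*sqrt(3)/2)i


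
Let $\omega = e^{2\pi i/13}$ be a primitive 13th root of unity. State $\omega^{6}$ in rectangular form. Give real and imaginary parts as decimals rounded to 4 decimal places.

ω^6 = e^(2πi·6/13) = e^(i·12π/13)
= cos(12π/13) + i sin(12π/13)
= -0.9709 + 0.2393i


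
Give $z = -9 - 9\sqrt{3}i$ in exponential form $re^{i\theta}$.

r = |z| = sqrt((-9)^2 + (-9*sqrt(3))^2) = sqrt(81 + 243) = sqrt(324) = 18
θ = arctan(b/a) = arctan(-15.5885/-9) (quadrant-adjusted) = -120° = -2π/3
z = 18e^(-i*2π/3)


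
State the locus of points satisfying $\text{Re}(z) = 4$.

Re(z) = x where z = x + yi; the equation x = 4 is satisfied by all points with that x-coordinate
Locus: Vertical line x = 4


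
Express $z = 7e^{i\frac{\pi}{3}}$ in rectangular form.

a = r cos θ = 7 * 1/2 = 7/2
b = r sin θ = 7 * sqrt(3)/2 = 7*sqrt(3)/2
z = 7/2 + (7*sqrt(3)/2)i


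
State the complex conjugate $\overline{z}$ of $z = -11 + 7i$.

If z = a + bi, then conjugate(z) = a - bi
conjugate(-11 + 7i) = -11 - 7i


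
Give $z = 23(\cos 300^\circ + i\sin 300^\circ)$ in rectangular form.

a = r cos θ = 23 * 1/2 = 23/2
b = r sin θ = 23 * -sqrt(3)/2 = -23*sqrt(3)/2
z = 23/2 - (23*sqrt(3)/2)i


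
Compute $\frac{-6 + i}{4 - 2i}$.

Multiply numerator and denominator by conjugate (4 + 2i):
= (-6 + i)(4 + 2i) / (4^2 + (-2)^2)
= (-26 - 8i) / 20
Divide through by 2: (-13 - 4i) / 10
= -13/10 - (2/5)i


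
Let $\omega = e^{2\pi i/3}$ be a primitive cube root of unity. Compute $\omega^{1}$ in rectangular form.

ω^1 = e^(2πi·1/3) = e^(i·2π/3)
= cos(2π/3) + i sin(2π/3)
= -1/2 + (sqrt(3)/2)i


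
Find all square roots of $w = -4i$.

|w| = 4, arg(w) = 270°
Root modulus = 4^(1/2) = 2
Root arguments: θ_k = (270° + 360°k)/2 for k = 0, 1, ..., 1
Roots: -sqrt(2) + sqrt(2)i, sqrt(2) - sqrt(2)i


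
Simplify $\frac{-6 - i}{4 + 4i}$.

Multiply numerator and denominator by conjugate (4 - 4i):
= (-6 - i)(4 - 4i) / (4^2 + 4^2)
= (-28 + 20i) / 32
Divide through by 4: (-7 + 5i) / 8
= -7/8 + (5/8)i


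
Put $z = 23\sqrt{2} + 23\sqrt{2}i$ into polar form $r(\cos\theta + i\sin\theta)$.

r = |z| = sqrt(a^2 + b^2) = sqrt((23*sqrt(2))^2 + (23*sqrt(2))^2) = sqrt(1058 + 1058) = sqrt(2116) = 46
θ = arctan(b/a) = arctan(32.5269/32.5269) (quadrant-adjusted) = 45°
z = 46(cos 45° + i sin 45°)


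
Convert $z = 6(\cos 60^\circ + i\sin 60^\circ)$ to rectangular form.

a = r cos θ = 6 * 1/2 = 3
b = r sin θ = 6 * sqrt(3)/2 = 3*sqrt(3)
z = 3 + 3*sqrt(3)i


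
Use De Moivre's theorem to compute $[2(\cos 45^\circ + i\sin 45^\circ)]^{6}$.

By De Moivre: z^n = r^n(cos(nθ) + i sin(nθ))
= 2^6(cos(6*45°) + i sin(6*45°))
= 64(cos 270° + i sin 270°)
= -64i


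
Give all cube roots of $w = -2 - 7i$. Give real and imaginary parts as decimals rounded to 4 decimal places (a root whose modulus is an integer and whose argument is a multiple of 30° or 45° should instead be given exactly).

|w| = sqrt(53) ≈ 7.280110, arg(w) ≈ 254.054604°
Root modulus = sqrt(53)^(1/3) ≈ 1.938114
Root arguments: θ_k = (arg(w) + 360°k)/3 for k = 0, 1, ..., 2
Compute each root as (root modulus)(cos θ_k + i sin θ_k) using full-precision intermediates, then round to 4 decimal places.
Roots: 0.1795 + 1.9298i, -1.7610 - 0.8094i, 1.5815 - 1.1204i


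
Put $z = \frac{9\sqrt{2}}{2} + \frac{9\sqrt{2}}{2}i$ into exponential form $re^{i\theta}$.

r = |z| = sqrt((9*sqrt(2)/2)^2 + (9*sqrt(2)/2)^2) = sqrt(81/2 + 81/2) = sqrt(81) = 9
θ = arctan(b/a) = arctan(6.364/6.364) (quadrant-adjusted) = 45° = π/4
z = 9e^(i*π/4)


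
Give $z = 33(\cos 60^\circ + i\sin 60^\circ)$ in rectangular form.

a = r cos θ = 33 * 1/2 = 33/2
b = r sin θ = 33 * sqrt(3)/2 = 33*sqrt(3)/2
z = 33/2 + (33*sqrt(3)/2)i


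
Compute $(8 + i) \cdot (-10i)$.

(a1*a2 - b1*b2) + (a1*b2 + b1*a2)i
= (0 - (-10)) + (-80 + 0)i
= 10 - 80i


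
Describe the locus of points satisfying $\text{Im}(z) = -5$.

Im(z) = y where z = x + yi; the equation y = -5 is satisfied by all points with that y-coordinate
Locus: Horizontal line y = -5


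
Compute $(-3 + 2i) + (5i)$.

(-3 + 0) + (2 + 5)i = -3 + 7i


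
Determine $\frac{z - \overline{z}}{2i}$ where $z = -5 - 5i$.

z - conjugate(z) = 2bi
(z - conjugate(z))/(2i) = 2bi/(2i) = b = -5


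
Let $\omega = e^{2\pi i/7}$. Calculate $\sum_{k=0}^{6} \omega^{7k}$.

Since 7 divides 7, ω^7 = (ω^7)^1 = 1^1 = 1, so every term is 1.
Sum = 7 · 1 = 7


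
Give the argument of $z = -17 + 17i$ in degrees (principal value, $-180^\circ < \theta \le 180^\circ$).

θ = arctan(b/a) = arctan(17/-17) (quadrant-adjusted) = 135°


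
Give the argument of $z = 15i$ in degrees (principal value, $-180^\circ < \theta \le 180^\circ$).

a = 0 and b > 0, so z lies on the positive imaginary axis: θ = 90°


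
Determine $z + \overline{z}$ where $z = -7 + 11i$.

z + conjugate(z) = (a + bi) + (a - bi) = 2a
= 2 * (-7) = -14


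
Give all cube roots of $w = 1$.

|w| = 1, arg(w) = 0°
Root modulus = 1^(1/3) = 1
Root arguments: θ_k = (0° + 360°k)/3 for k = 0, 1, ..., 2
Roots: 1, -1/2 + (sqrt(3)/2)i, -1/2 - (sqrt(3)/2)i


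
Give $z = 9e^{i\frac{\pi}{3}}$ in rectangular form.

a = r cos θ = 9 * 1/2 = 9/2
b = r sin θ = 9 * sqrt(3)/2 = 9*sqrt(3)/2
z = 9/2 + (9*sqrt(3)/2)i


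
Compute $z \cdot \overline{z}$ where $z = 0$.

z * conjugate(z) = |z|^2 = a^2 + b^2
= 0^2 + 0^2 = 0


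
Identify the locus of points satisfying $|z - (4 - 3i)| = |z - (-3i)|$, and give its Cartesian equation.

|z - z1| = |z - z2| means z is equidistant from z1 and z2,
i.e. the perpendicular bisector of the segment from (4, -3) to (0, -3) (midpoint (2, -3)).
With z = x + yi, square both sides:
(x - 4)^2 + (y - (-3))^2 = (x - 0)^2 + (y - (-3))^2
The x^2 and y^2 terms cancel: -8x + 0y = 9 - 25 = -16
Simplify: x = 2
Locus: Perpendicular bisector of the segment from (4, -3) to (0, -3): the line x = 2


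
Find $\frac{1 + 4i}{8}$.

Divisor is real, so divide each part by 8:
= 1/8 + (1/2)i


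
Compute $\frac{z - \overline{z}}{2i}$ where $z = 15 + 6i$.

z - conjugate(z) = 2bi
(z - conjugate(z))/(2i) = 2bi/(2i) = b = 6


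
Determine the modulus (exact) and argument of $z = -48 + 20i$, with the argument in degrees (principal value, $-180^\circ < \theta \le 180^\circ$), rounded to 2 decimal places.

|z| = sqrt((-48)^2 + 20^2) = 52
arg(z) = arctan(b/a) = arctan(20/-48) (quadrant-adjusted) = 157.38°


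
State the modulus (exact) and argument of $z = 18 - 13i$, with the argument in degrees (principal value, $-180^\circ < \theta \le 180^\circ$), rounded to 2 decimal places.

|z| = sqrt(18^2 + (-13)^2) = sqrt(493)
arg(z) = arctan(b/a) = arctan(-13/18) (quadrant-adjusted) = -35.84°


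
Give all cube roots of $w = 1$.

|w| = 1, arg(w) = 0°
Root modulus = 1^(1/3) = 1
Root arguments: θ_k = (0° + 360°k)/3 for k = 0, 1, ..., 2
Roots: 1, -1/2 + (sqrt(3)/2)i, -1/2 - (sqrt(3)/2)i


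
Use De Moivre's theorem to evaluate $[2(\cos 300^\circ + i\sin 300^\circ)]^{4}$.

By De Moivre: z^n = r^n(cos(nθ) + i sin(nθ))
= 2^4(cos(4*300°) + i sin(4*300°))
= 16(cos 120° + i sin 120°)
= -8 + 8*sqrt(3)i


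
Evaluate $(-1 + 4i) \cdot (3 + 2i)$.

(a1*a2 - b1*b2) + (a1*b2 + b1*a2)i
= (-3 - 8) + (-2 + 12)i
= -11 + 10i


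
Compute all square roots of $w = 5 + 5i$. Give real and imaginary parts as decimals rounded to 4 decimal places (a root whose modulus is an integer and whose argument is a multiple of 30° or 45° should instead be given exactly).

|w| = sqrt(50) ≈ 7.071068, arg(w) = 45°
Root modulus = sqrt(50)^(1/2) ≈ 2.659148
Root arguments: θ_k = (45° + 360°k)/2 for k = 0, 1, ..., 1
Compute each root as (root modulus)(cos θ_k + i sin θ_k) using full-precision intermediates, then round to 4 decimal places.
Roots: 2.4567 + 1.0176i, -2.4567 - 1.0176i


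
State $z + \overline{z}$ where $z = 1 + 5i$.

z + conjugate(z) = (a + bi) + (a - bi) = 2a
= 2 * 1 = 2


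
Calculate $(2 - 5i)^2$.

(a + bi)^2 = a^2 - b^2 + 2abi
= 2^2 - (-5)^2 + 2*2*(-5)i
= -21 - 20i


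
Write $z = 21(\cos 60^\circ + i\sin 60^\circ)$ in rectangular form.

a = r cos θ = 21 * 1/2 = 21/2
b = r sin θ = 21 * sqrt(3)/2 = 21*sqrt(3)/2
z = 21/2 + (21*sqrt(3)/2)i


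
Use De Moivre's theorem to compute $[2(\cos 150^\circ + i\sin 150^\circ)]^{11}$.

By De Moivre: z^n = r^n(cos(nθ) + i sin(nθ))
= 2^11(cos(11*150°) + i sin(11*150°))
= 2048(cos 210° + i sin 210°)
= -1024*sqrt(3) - 1024i


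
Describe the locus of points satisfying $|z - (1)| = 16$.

|z - z0| = r describes a circle centered at z0 with radius r
Here z0 = 1 and r = 16
Locus: Circle centered at (1, 0) with radius 16


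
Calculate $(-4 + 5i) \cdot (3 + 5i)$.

(a1*a2 - b1*b2) + (a1*b2 + b1*a2)i
= (-12 - 25) + (-20 + 15)i
= -37 - 5i


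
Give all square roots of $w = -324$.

|w| = 324, arg(w) = 180°
Root modulus = 324^(1/2) = 18
Root arguments: θ_k = (180° + 360°k)/2 for k = 0, 1, ..., 1
Roots: 18i, -18i


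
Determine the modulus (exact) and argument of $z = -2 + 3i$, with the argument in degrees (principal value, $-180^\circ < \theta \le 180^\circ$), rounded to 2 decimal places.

|z| = sqrt((-2)^2 + 3^2) = sqrt(13)
arg(z) = arctan(b/a) = arctan(3/-2) (quadrant-adjusted) = 123.69°


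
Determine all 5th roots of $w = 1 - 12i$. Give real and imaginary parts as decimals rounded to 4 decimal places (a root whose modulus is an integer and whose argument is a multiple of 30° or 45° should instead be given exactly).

|w| = sqrt(145) ≈ 12.041595, arg(w) ≈ 274.763642°
Root modulus = sqrt(145)^(1/5) ≈ 1.644890
Root arguments: θ_k = (arg(w) + 360°k)/5 for k = 0, 1, ..., 4
Compute each root as (root modulus)(cos θ_k + i sin θ_k) using full-precision intermediates, then round to 4 decimal places.
Roots: 0.9446 + 1.3466i, -0.9888 + 1.3145i, -1.5557 - 0.5342i, 0.0274 - 1.6447i, 1.5726 - 0.4822i


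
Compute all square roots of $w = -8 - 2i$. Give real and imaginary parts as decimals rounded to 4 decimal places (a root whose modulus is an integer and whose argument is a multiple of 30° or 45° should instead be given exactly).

|w| = sqrt(68) ≈ 8.246211, arg(w) ≈ 194.036243°
Root modulus = sqrt(68)^(1/2) ≈ 2.871622
Root arguments: θ_k = (arg(w) + 360°k)/2 for k = 0, 1, ..., 1
Compute each root as (root modulus)(cos θ_k + i sin θ_k) using full-precision intermediates, then round to 4 decimal places.
Roots: -0.3509 + 2.8501i, 0.3509 - 2.8501i


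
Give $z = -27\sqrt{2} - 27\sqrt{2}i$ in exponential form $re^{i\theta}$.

r = |z| = sqrt((-27*sqrt(2))^2 + (-27*sqrt(2))^2) = sqrt(1458 + 1458) = sqrt(2916) = 54
θ = arctan(b/a) = arctan(-38.1838/-38.1838) (quadrant-adjusted) = 225° = 5π/4
z = 54e^(i*5π/4)


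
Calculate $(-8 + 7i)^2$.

(a + bi)^2 = a^2 - b^2 + 2abi
= (-8)^2 - 7^2 + 2*(-8)*7i
= 15 - 112i


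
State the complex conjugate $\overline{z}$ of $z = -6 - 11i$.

If z = a + bi, then conjugate(z) = a - bi
conjugate(-6 - 11i) = -6 + 11i


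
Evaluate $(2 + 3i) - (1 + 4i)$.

(2 - 1) + (3 - 4)i = 1 - i


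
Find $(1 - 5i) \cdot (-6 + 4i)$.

(a1*a2 - b1*b2) + (a1*b2 + b1*a2)i
= (-6 - (-20)) + (4 + 30)i
= 14 + 34i


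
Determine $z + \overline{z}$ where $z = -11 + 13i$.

z + conjugate(z) = (a + bi) + (a - bi) = 2a
= 2 * (-11) = -22


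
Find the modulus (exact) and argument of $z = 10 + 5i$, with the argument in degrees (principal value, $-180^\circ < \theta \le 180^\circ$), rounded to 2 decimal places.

|z| = sqrt(10^2 + 5^2) = sqrt(125)
arg(z) = arctan(b/a) = arctan(5/10) (quadrant-adjusted) = 26.57°
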